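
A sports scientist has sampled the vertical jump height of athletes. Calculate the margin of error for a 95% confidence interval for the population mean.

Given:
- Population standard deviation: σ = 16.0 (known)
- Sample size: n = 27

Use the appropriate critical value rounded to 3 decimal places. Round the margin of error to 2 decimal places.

The population standard deviation σ is known, so use the z-interval margin of error formula.

For 95% confidence, z* = 1.96 (from standard normal table)

Margin of error formula for z-interval: E = z* × σ/√n

E = 1.96 × 16.0/√27
  = 1.96 × 3.079201
  = 6.0352

Rounded to 2 decimal places:

6.04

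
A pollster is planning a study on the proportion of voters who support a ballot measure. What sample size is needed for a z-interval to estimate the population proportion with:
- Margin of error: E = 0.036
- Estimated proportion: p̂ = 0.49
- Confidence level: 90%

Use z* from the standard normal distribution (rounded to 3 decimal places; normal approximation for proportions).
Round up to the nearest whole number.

Using z* for proportion z-interval (normal approximation).

For 90% confidence, z* = 1.645 (from standard normal table)

Sample size formula for proportion z-interval: n = z*²p̂(1-p̂)/E²

n = 1.645² × 0.49 × 0.51 / 0.036²
  = 2.706025 × 0.2499 / 0.001296
  = 521.7868

Round up to the nearest whole number: n = 522

522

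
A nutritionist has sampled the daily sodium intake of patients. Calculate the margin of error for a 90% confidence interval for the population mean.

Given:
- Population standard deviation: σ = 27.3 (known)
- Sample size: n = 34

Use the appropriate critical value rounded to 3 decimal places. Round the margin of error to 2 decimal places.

The population standard deviation σ is known, so use the z-interval margin of error formula.

For 90% confidence, z* = 1.645 (from standard normal table)

Margin of error formula for z-interval: E = z* × σ/√n

E = 1.645 × 27.3/√34
  = 1.645 × 4.681911
  = 7.7017

Rounded to 2 decimal places:

7.70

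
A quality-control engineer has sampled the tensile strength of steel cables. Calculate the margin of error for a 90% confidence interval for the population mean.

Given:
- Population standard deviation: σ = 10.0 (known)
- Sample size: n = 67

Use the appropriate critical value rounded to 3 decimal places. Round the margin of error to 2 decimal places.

The population standard deviation σ is known, so use the z-interval margin of error formula.

For 90% confidence, z* = 1.645 (from standard normal table)

Margin of error formula for z-interval: E = z* × σ/√n

E = 1.645 × 10.0/√67
  = 1.645 × 1.221694
  = 2.0097

Rounded to 2 decimal places:

2.01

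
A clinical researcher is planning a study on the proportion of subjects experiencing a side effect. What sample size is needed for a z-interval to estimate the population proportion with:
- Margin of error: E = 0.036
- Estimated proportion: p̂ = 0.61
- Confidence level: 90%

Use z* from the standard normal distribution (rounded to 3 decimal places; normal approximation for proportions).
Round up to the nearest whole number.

Using z* for proportion z-interval (normal approximation).

For 90% confidence, z* = 1.645 (from standard normal table)

Sample size formula for proportion z-interval: n = z*²p̂(1-p̂)/E²

n = 1.645² × 0.61 × 0.39 / 0.036²
  = 2.706025 × 0.2379 / 0.001296
  = 496.7310

Round up to the nearest whole number: n = 497

497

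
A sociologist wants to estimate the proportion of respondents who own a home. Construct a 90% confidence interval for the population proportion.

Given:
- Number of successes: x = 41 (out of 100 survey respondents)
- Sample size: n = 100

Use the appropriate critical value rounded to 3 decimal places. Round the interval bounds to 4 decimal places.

Sample proportion: p̂ = 41/100 = 0.410000

Check conditions for normal approximation:
  np̂ = 41 ≥ 10 ✓
  n(1-p̂) = 59 ≥ 10 ✓

The sample is large enough, so use a z-interval (normal approximation) for the proportion.

For 90% confidence, z* = 1.645 (from standard normal table)

Standard error: SE = √(p̂(1-p̂)/n) = √(0.410000×0.590000/100) = 0.04918333

Margin of error: E = z* × SE = 1.645 × 0.04918333 = 0.080907

Z-interval: p̂ ± E = 0.410000 ± 0.080907 = (0.329093, 0.490907)

Rounded to 4 decimal places:

(0.3291, 0.4909)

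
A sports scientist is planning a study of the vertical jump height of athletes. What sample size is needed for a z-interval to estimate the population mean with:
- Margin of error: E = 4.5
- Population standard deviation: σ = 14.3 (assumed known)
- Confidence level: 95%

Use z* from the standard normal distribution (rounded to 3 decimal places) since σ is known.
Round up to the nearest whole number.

Using z* since population σ is known (z-interval formula).

For 95% confidence, z* = 1.96 (from standard normal table)

Sample size formula for z-interval: n = (z*σ/E)²

n = (1.96 × 14.3 / 4.5)²
  = (6.228444)²
  = 38.7935

Round up to the nearest whole number: n = 39

39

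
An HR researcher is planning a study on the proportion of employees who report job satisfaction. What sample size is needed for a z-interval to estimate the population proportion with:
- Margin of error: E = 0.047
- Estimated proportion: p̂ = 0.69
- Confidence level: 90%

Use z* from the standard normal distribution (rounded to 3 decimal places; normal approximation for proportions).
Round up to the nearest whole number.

Using z* for proportion z-interval (normal approximation).

For 90% confidence, z* = 1.645 (from standard normal table)

Sample size formula for proportion z-interval: n = z*²p̂(1-p̂)/E²

n = 1.645² × 0.69 × 0.31 / 0.047²
  = 2.706025 × 0.2139 / 0.002209
  = 262.0275

Round up to the nearest whole number: n = 263

263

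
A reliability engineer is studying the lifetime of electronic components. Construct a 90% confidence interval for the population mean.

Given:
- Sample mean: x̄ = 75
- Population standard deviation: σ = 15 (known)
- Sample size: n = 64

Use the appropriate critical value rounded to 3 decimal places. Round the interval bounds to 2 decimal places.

The population standard deviation σ is known, so use a z-interval (standard normal critical value).

For 90% confidence, z* = 1.645 (from standard normal table)

Standard error: SE = σ/√n = 15/√64 = 1.875000

Margin of error: E = z* × SE = 1.645 × 1.875000 = 3.0844

Z-interval: x̄ ± E = 75 ± 3.0844 = (71.9156, 78.0844)

Rounded to 2 decimal places:

(71.92, 78.08)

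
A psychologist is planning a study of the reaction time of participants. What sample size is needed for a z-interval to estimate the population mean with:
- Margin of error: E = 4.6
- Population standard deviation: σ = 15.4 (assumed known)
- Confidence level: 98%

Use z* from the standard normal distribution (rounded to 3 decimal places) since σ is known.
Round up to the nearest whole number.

Using z* since population σ is known (z-interval formula).

For 98% confidence, z* = 2.326 (from standard normal table)

Sample size formula for z-interval: n = (z*σ/E)²

n = (2.326 × 15.4 / 4.6)²
  = (7.787043)²
  = 60.6380

Round up to the nearest whole number: n = 61

61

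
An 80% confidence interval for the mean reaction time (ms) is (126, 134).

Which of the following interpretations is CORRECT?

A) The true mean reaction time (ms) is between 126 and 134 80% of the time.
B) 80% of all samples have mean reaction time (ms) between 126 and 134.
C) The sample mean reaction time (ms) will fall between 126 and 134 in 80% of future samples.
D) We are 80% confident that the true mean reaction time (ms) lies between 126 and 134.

A confidence interval represents our confidence in the procedure, not a probability statement about the parameter.

Key concept: If we repeated this sampling process many times and computed an 80% CI each time, about 80% of those intervals would contain the true population parameter.

For this specific interval (126, 134):
- Midpoint (point estimate): 130
- Margin of error: 4

The correct interpretation is the one stating confidence that the true parameter lies in the interval — option D.

D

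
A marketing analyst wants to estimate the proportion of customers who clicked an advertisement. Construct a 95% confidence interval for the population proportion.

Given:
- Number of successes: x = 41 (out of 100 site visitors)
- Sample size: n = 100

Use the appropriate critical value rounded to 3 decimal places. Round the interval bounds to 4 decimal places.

Sample proportion: p̂ = 41/100 = 0.410000

Check conditions for normal approximation:
  np̂ = 41 ≥ 10 ✓
  n(1-p̂) = 59 ≥ 10 ✓

The sample is large enough, so use a z-interval (normal approximation) for the proportion.

For 95% confidence, z* = 1.96 (from standard normal table)

Standard error: SE = √(p̂(1-p̂)/n) = √(0.410000×0.590000/100) = 0.04918333

Margin of error: E = z* × SE = 1.96 × 0.04918333 = 0.096399

Z-interval: p̂ ± E = 0.410000 ± 0.096399 = (0.313601, 0.506399)

Rounded to 4 decimal places:

(0.3136, 0.5064)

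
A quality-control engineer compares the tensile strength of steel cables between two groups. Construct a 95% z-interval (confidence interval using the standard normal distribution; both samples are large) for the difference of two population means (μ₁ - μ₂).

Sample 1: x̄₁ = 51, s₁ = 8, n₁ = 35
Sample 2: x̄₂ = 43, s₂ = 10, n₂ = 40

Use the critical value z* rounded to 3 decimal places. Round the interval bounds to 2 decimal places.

Both samples are large (n₁ = 35 ≥ 30, n₂ = 40 ≥ 30), so a z-interval for the difference of means applies.

Point estimate: x̄₁ - x̄₂ = 51 - 43 = 8

Standard error: SE = √(s₁²/n₁ + s₂²/n₂)
= √(8²/35 + 10²/40)
= √(1.828571 + 2.500000)
= 2.080522

For 95% confidence, z* = 1.96 (from standard normal table)
Margin of error: E = z* × SE = 1.96 × 2.080522 = 4.0778

Z-interval: (x̄₁ - x̄₂) ± E = 8 ± 4.0778 = (3.9222, 12.0778)

Rounded to 2 decimal places:

(3.92, 12.08)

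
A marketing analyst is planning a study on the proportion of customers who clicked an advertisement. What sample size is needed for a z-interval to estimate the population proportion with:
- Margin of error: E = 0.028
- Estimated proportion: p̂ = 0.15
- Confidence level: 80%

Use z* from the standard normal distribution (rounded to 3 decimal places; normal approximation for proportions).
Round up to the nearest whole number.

Using z* for proportion z-interval (normal approximation).

For 80% confidence, z* = 1.282 (from standard normal table)

Sample size formula for proportion z-interval: n = z*²p̂(1-p̂)/E²

n = 1.282² × 0.15 × 0.85 / 0.028²
  = 1.643524 × 0.1275 / 0.000784
  = 267.2823

Round up to the nearest whole number: n = 268

268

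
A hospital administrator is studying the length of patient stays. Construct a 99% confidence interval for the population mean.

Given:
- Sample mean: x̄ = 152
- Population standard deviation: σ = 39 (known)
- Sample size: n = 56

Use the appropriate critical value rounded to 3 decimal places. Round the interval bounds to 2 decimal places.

The population standard deviation σ is known, so use a z-interval (standard normal critical value).

For 99% confidence, z* = 2.576 (from standard normal table)

Standard error: SE = σ/√n = 39/√56 = 5.211594

Margin of error: E = z* × SE = 2.576 × 5.211594 = 13.4251

Z-interval: x̄ ± E = 152 ± 13.4251 = (138.5749, 165.4251)

Rounded to 2 decimal places:

(138.57, 165.43)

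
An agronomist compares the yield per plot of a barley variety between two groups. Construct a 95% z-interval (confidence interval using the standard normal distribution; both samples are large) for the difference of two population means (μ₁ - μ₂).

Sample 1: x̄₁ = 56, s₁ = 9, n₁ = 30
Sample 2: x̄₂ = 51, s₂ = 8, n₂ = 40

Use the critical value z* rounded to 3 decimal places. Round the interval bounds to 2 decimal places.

Both samples are large (n₁ = 30 ≥ 30, n₂ = 40 ≥ 30), so a z-interval for the difference of means applies.

Point estimate: x̄₁ - x̄₂ = 56 - 51 = 5

Standard error: SE = √(s₁²/n₁ + s₂²/n₂)
= √(9²/30 + 8²/40)
= √(2.700000 + 1.600000)
= 2.073644

For 95% confidence, z* = 1.96 (from standard normal table)
Margin of error: E = z* × SE = 1.96 × 2.073644 = 4.0643

Z-interval: (x̄₁ - x̄₂) ± E = 5 ± 4.0643 = (0.9357, 9.0643)

Rounded to 2 decimal places:

(0.94, 9.06)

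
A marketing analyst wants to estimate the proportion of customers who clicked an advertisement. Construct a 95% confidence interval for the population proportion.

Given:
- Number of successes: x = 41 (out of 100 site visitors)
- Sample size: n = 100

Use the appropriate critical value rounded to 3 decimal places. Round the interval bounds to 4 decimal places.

Sample proportion: p̂ = 41/100 = 0.410000

Check conditions for normal approximation:
  np̂ = 41 ≥ 10 ✓
  n(1-p̂) = 59 ≥ 10 ✓

The sample is large enough, so use a z-interval (normal approximation) for the proportion.

For 95% confidence, z* = 1.96 (from standard normal table)

Standard error: SE = √(p̂(1-p̂)/n) = √(0.410000×0.590000/100) = 0.04918333

Margin of error: E = z* × SE = 1.96 × 0.04918333 = 0.096399

Z-interval: p̂ ± E = 0.410000 ± 0.096399 = (0.313601, 0.506399)

Rounded to 4 decimal places:

(0.3136, 0.5064)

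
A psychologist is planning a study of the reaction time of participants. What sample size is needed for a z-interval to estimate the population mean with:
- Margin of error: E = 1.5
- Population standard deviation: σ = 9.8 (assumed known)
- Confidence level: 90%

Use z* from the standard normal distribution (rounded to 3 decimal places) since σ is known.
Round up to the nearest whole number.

Using z* since population σ is known (z-interval formula).

For 90% confidence, z* = 1.645 (from standard normal table)

Sample size formula for z-interval: n = (z*σ/E)²

n = (1.645 × 9.8 / 1.5)²
  = (10.747333)²
  = 115.5052

Round up to the nearest whole number: n = 116

116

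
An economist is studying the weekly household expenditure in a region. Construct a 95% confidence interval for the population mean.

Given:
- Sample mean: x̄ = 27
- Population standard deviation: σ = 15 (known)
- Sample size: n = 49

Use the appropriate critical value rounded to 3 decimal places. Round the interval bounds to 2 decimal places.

The population standard deviation σ is known, so use a z-interval (standard normal critical value).

For 95% confidence, z* = 1.96 (from standard normal table)

Standard error: SE = σ/√n = 15/√49 = 2.142857

Margin of error: E = z* × SE = 1.96 × 2.142857 = 4.2000

Z-interval: x̄ ± E = 27 ± 4.2000 = (22.8000, 31.2000)

Rounded to 2 decimal places:

(22.80, 31.20)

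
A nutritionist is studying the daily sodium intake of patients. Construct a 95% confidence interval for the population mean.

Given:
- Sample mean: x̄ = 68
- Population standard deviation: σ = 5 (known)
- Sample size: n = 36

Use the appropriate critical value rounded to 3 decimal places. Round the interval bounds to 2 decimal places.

The population standard deviation σ is known, so use a z-interval (standard normal critical value).

For 95% confidence, z* = 1.96 (from standard normal table)

Standard error: SE = σ/√n = 5/√36 = 0.833333

Margin of error: E = z* × SE = 1.96 × 0.833333 = 1.6333

Z-interval: x̄ ± E = 68 ± 1.6333 = (66.3667, 69.6333)

Rounded to 2 decimal places:

(66.37, 69.63)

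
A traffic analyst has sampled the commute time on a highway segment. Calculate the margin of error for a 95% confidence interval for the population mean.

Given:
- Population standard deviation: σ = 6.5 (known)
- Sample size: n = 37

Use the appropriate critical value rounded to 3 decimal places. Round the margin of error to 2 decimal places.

The population standard deviation σ is known, so use the z-interval margin of error formula.

For 95% confidence, z* = 1.96 (from standard normal table)

Margin of error formula for z-interval: E = z* × σ/√n

E = 1.96 × 6.5/√37
  = 1.96 × 1.068593
  = 2.0944

Rounded to 2 decimal places:

2.09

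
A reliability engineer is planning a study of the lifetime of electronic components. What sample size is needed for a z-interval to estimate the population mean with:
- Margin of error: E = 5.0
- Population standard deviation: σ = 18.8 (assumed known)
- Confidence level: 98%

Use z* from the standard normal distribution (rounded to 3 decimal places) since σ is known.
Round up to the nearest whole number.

Using z* since population σ is known (z-interval formula).

For 98% confidence, z* = 2.326 (from standard normal table)

Sample size formula for z-interval: n = (z*σ/E)²

n = (2.326 × 18.8 / 5.0)²
  = (8.745760)²
  = 76.4883

Round up to the nearest whole number: n = 77

77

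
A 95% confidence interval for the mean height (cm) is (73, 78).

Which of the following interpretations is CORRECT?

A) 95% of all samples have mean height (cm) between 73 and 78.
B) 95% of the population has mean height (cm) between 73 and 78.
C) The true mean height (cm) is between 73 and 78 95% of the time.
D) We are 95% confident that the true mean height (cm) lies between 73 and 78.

A confidence interval represents our confidence in the procedure, not a probability statement about the parameter.

Key concept: If we repeated this sampling process many times and computed a 95% CI each time, about 95% of those intervals would contain the true population parameter.

For this specific interval (73, 78):
- Midpoint (point estimate): 75.5
- Margin of error: 2.5

The correct interpretation is the one stating confidence that the true parameter lies in the interval — option D.

D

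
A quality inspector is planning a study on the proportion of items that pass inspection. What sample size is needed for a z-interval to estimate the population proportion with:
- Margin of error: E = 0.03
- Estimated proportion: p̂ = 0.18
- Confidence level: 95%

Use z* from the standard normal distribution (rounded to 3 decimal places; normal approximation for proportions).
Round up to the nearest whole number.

Using z* for proportion z-interval (normal approximation).

For 95% confidence, z* = 1.96 (from standard normal table)

Sample size formula for proportion z-interval: n = z*²p̂(1-p̂)/E²

n = 1.96² × 0.18 × 0.82 / 0.03²
  = 3.8416 × 0.1476 / 0.0009
  = 630.0224

Round up to the nearest whole number: n = 631

631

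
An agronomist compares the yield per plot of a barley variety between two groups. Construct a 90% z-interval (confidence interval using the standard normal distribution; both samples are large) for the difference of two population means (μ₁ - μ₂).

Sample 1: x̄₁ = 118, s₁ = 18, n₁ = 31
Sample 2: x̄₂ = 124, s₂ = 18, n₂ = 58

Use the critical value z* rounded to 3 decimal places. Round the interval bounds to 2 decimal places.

Both samples are large (n₁ = 31 ≥ 30, n₂ = 58 ≥ 30), so a z-interval for the difference of means applies.

Point estimate: x̄₁ - x̄₂ = 118 - 124 = -6

Standard error: SE = √(s₁²/n₁ + s₂²/n₂)
= √(18²/31 + 18²/58)
= √(10.451613 + 5.586207)
= 4.004725

For 90% confidence, z* = 1.645 (from standard normal table)
Margin of error: E = z* × SE = 1.645 × 4.004725 = 6.5878

Z-interval: (x̄₁ - x̄₂) ± E = -6 ± 6.5878 = (-12.5878, 0.5878)

Rounded to 2 decimal places:

(-12.59, 0.59)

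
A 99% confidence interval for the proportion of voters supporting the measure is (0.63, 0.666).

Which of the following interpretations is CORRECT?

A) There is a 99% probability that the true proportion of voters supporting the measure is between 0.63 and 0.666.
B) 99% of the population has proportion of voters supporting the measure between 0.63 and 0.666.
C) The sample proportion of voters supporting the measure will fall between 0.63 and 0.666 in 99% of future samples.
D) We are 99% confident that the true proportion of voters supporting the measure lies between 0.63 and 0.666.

A confidence interval represents our confidence in the procedure, not a probability statement about the parameter.

Key concept: If we repeated this sampling process many times and computed a 99% CI each time, about 99% of those intervals would contain the true population parameter.

For this specific interval (0.63, 0.666):
- Midpoint (point estimate): 0.648
- Margin of error: 0.018

The correct interpretation is the one stating confidence that the true parameter lies in the interval — option D.

D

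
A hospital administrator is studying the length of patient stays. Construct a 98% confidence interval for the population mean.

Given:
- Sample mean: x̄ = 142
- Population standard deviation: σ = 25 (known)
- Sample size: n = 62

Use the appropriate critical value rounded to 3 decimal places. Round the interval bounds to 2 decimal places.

The population standard deviation σ is known, so use a z-interval (standard normal critical value).

For 98% confidence, z* = 2.326 (from standard normal table)

Standard error: SE = σ/√n = 25/√62 = 3.175003

Margin of error: E = z* × SE = 2.326 × 3.175003 = 7.3851

Z-interval: x̄ ± E = 142 ± 7.3851 = (134.6149, 149.3851)

Rounded to 2 decimal places:

(134.61, 149.39)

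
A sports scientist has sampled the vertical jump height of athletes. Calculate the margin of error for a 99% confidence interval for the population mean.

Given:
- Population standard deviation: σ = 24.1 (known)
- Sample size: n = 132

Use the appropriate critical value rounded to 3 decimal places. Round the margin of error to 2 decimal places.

The population standard deviation σ is known, so use the z-interval margin of error formula.

For 99% confidence, z* = 2.576 (from standard normal table)

Margin of error formula for z-interval: E = z* × σ/√n

E = 2.576 × 24.1/√132
  = 2.576 × 2.097636
  = 5.4035

Rounded to 2 decimal places:

5.40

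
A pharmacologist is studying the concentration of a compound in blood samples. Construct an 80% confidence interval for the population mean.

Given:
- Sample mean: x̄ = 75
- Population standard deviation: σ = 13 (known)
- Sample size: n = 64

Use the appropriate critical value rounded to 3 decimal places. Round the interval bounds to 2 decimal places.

The population standard deviation σ is known, so use a z-interval (standard normal critical value).

For 80% confidence, z* = 1.282 (from standard normal table)

Standard error: SE = σ/√n = 13/√64 = 1.625000

Margin of error: E = z* × SE = 1.282 × 1.625000 = 2.0833

Z-interval: x̄ ± E = 75 ± 2.0833 = (72.9167, 77.0833)

Rounded to 2 decimal places:

(72.92, 77.08)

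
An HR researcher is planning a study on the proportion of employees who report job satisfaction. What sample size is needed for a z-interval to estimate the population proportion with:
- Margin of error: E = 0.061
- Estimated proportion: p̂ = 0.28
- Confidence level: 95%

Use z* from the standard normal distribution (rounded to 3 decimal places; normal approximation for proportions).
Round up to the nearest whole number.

Using z* for proportion z-interval (normal approximation).

For 95% confidence, z* = 1.96 (from standard normal table)

Sample size formula for proportion z-interval: n = z*²p̂(1-p̂)/E²

n = 1.96² × 0.28 × 0.72 / 0.061²
  = 3.8416 × 0.2016 / 0.003721
  = 208.1340

Round up to the nearest whole number: n = 209

209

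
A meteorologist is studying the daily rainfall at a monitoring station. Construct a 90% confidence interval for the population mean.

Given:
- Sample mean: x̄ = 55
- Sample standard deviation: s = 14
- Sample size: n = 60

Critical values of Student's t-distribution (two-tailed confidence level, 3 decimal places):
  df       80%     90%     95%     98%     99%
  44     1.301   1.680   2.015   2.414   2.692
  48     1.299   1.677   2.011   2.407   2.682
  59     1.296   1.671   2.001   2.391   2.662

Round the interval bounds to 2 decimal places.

The population standard deviation σ is unknown (only the sample standard deviation s is given), so use a t-interval with df = n - 1 = 60 - 1 = 59.

For 90% confidence with df = 59, t* = 1.671 (from t-table)

Standard error: SE = s/√n = 14/√60 = 1.807392

Margin of error: E = t* × SE = 1.671 × 1.807392 = 3.0202

T-interval: x̄ ± E = 55 ± 3.0202 = (51.9798, 58.0202)

Rounded to 2 decimal places:

(51.98, 58.02)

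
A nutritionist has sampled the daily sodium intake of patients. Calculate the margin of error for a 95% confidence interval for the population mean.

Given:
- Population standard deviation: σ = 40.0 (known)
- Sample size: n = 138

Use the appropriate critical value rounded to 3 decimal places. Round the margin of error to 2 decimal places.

The population standard deviation σ is known, so use the z-interval margin of error formula.

For 95% confidence, z* = 1.96 (from standard normal table)

Margin of error formula for z-interval: E = z* × σ/√n

E = 1.96 × 40.0/√138
  = 1.96 × 3.405026
  = 6.6739

Rounded to 2 decimal places:

6.67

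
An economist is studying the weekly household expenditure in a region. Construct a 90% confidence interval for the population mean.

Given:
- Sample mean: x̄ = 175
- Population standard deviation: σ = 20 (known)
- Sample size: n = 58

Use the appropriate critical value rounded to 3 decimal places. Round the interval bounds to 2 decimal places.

The population standard deviation σ is known, so use a z-interval (standard normal critical value).

For 90% confidence, z* = 1.645 (from standard normal table)

Standard error: SE = σ/√n = 20/√58 = 2.626129

Margin of error: E = z* × SE = 1.645 × 2.626129 = 4.3200

Z-interval: x̄ ± E = 175 ± 4.3200 = (170.6800, 179.3200)

Rounded to 2 decimal places:

(170.68, 179.32)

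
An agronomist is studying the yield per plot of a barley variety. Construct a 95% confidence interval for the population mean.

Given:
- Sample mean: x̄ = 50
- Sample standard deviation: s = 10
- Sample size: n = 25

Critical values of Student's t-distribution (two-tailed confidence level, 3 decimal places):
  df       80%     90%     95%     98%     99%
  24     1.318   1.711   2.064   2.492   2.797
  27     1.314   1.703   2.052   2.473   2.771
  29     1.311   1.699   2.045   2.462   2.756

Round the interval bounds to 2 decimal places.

The population standard deviation σ is unknown (only the sample standard deviation s is given), so use a t-interval with df = n - 1 = 25 - 1 = 24.

For 95% confidence with df = 24, t* = 2.064 (from t-table)

Standard error: SE = s/√n = 10/√25 = 2.000000

Margin of error: E = t* × SE = 2.064 × 2.000000 = 4.1280

T-interval: x̄ ± E = 50 ± 4.1280 = (45.8720, 54.1280)

Rounded to 2 decimal places:

(45.87, 54.13)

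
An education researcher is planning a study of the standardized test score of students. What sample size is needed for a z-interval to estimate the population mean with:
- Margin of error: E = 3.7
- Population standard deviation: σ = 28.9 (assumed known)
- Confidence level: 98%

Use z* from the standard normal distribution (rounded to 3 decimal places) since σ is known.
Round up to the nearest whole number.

Using z* since population σ is known (z-interval formula).

For 98% confidence, z* = 2.326 (from standard normal table)

Sample size formula for z-interval: n = (z*σ/E)²

n = (2.326 × 28.9 / 3.7)²
  = (18.167946)²
  = 330.0743

Round up to the nearest whole number: n = 331

331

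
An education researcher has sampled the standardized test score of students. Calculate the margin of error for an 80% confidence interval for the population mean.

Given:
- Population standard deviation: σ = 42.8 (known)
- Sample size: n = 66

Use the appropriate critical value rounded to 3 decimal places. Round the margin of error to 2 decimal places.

The population standard deviation σ is known, so use the z-interval margin of error formula.

For 80% confidence, z* = 1.282 (from standard normal table)

Margin of error formula for z-interval: E = z* × σ/√n

E = 1.282 × 42.8/√66
  = 1.282 × 5.268316
  = 6.7540

Rounded to 2 decimal places:

6.75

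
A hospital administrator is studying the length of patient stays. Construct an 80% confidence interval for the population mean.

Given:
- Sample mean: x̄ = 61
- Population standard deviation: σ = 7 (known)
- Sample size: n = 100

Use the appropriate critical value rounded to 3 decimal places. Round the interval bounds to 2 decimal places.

The population standard deviation σ is known, so use a z-interval (standard normal critical value).

For 80% confidence, z* = 1.282 (from standard normal table)

Standard error: SE = σ/√n = 7/√100 = 0.700000

Margin of error: E = z* × SE = 1.282 × 0.700000 = 0.8974

Z-interval: x̄ ± E = 61 ± 0.8974 = (60.1026, 61.8974)

Rounded to 2 decimal places:

(60.10, 61.90)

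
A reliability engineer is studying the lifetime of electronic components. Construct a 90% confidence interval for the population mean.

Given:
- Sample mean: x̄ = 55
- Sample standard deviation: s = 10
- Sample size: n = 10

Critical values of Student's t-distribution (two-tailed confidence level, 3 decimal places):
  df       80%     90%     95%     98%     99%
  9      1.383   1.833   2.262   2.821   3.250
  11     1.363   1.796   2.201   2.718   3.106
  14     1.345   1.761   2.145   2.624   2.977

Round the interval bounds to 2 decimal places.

The population standard deviation σ is unknown (only the sample standard deviation s is given), so use a t-interval with df = n - 1 = 10 - 1 = 9.

For 90% confidence with df = 9, t* = 1.833 (from t-table)

Standard error: SE = s/√n = 10/√10 = 3.162278

Margin of error: E = t* × SE = 1.833 × 3.162278 = 5.7965

T-interval: x̄ ± E = 55 ± 5.7965 = (49.2035, 60.7965)

Rounded to 2 decimal places:

(49.20, 60.80)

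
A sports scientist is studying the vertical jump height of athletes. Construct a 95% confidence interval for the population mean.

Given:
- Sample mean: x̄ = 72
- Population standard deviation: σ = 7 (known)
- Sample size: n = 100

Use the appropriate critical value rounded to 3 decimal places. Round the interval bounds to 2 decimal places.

The population standard deviation σ is known, so use a z-interval (standard normal critical value).

For 95% confidence, z* = 1.96 (from standard normal table)

Standard error: SE = σ/√n = 7/√100 = 0.700000

Margin of error: E = z* × SE = 1.96 × 0.700000 = 1.3720

Z-interval: x̄ ± E = 72 ± 1.3720 = (70.6280, 73.3720)

Rounded to 2 decimal places:

(70.63, 73.37)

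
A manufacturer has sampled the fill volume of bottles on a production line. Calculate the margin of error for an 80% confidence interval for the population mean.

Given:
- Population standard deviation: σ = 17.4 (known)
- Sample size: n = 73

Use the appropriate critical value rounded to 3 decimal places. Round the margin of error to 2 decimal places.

The population standard deviation σ is known, so use the z-interval margin of error formula.

For 80% confidence, z* = 1.282 (from standard normal table)

Margin of error formula for z-interval: E = z* × σ/√n

E = 1.282 × 17.4/√73
  = 1.282 × 2.036516
  = 2.6108

Rounded to 2 decimal places:

2.61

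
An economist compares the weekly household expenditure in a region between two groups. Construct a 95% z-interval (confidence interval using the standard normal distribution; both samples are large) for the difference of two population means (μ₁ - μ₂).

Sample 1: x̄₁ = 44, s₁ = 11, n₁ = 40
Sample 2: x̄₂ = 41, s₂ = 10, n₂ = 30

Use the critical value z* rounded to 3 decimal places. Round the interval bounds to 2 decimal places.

Both samples are large (n₁ = 40 ≥ 30, n₂ = 30 ≥ 30), so a z-interval for the difference of means applies.

Point estimate: x̄₁ - x̄₂ = 44 - 41 = 3

Standard error: SE = √(s₁²/n₁ + s₂²/n₂)
= √(11²/40 + 10²/30)
= √(3.025000 + 3.333333)
= 2.521574

For 95% confidence, z* = 1.96 (from standard normal table)
Margin of error: E = z* × SE = 1.96 × 2.521574 = 4.9423

Z-interval: (x̄₁ - x̄₂) ± E = 3 ± 4.9423 = (-1.9423, 7.9423)

Rounded to 2 decimal places:

(-1.94, 7.94)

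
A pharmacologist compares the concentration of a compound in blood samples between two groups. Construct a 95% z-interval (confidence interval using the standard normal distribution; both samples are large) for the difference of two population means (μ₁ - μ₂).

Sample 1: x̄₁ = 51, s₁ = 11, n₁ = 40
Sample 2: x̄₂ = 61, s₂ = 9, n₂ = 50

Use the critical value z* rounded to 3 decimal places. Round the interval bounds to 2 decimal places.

Both samples are large (n₁ = 40 ≥ 30, n₂ = 50 ≥ 30), so a z-interval for the difference of means applies.

Point estimate: x̄₁ - x̄₂ = 51 - 61 = -10

Standard error: SE = √(s₁²/n₁ + s₂²/n₂)
= √(11²/40 + 9²/50)
= √(3.025000 + 1.620000)
= 2.155226

For 95% confidence, z* = 1.96 (from standard normal table)
Margin of error: E = z* × SE = 1.96 × 2.155226 = 4.2242

Z-interval: (x̄₁ - x̄₂) ± E = -10 ± 4.2242 = (-14.2242, -5.7758)

Rounded to 2 decimal places:

(-14.22, -5.78)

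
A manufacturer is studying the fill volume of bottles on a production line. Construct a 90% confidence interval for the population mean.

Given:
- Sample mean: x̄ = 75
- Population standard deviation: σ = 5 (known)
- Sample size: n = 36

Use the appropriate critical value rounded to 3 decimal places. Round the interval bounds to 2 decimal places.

The population standard deviation σ is known, so use a z-interval (standard normal critical value).

For 90% confidence, z* = 1.645 (from standard normal table)

Standard error: SE = σ/√n = 5/√36 = 0.833333

Margin of error: E = z* × SE = 1.645 × 0.833333 = 1.3708

Z-interval: x̄ ± E = 75 ± 1.3708 = (73.6292, 76.3708)

Rounded to 2 decimal places:

(73.63, 76.37)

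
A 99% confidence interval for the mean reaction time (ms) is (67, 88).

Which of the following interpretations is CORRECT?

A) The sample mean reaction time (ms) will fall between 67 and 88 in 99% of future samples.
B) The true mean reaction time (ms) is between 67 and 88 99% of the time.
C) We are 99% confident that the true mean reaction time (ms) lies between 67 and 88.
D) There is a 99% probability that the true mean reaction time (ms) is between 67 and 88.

A confidence interval represents our confidence in the procedure, not a probability statement about the parameter.

Key concept: If we repeated this sampling process many times and computed a 99% CI each time, about 99% of those intervals would contain the true population parameter.

For this specific interval (67, 88):
- Midpoint (point estimate): 77.5
- Margin of error: 10.5

The correct interpretation is the one stating confidence that the true parameter lies in the interval — option C.

C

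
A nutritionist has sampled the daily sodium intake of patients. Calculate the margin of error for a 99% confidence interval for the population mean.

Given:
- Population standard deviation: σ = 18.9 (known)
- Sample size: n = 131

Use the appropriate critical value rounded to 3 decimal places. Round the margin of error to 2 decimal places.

The population standard deviation σ is known, so use the z-interval margin of error formula.

For 99% confidence, z* = 2.576 (from standard normal table)

Margin of error formula for z-interval: E = z* × σ/√n

E = 2.576 × 18.9/√131
  = 2.576 × 1.651301
  = 4.2538

Rounded to 2 decimal places:

4.25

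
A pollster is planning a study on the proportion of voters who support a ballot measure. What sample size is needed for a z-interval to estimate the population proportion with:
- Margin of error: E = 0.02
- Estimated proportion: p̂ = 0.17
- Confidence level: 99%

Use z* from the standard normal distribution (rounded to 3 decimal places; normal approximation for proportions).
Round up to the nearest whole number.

Using z* for proportion z-interval (normal approximation).

For 99% confidence, z* = 2.576 (from standard normal table)

Sample size formula for proportion z-interval: n = z*²p̂(1-p̂)/E²

n = 2.576² × 0.17 × 0.83 / 0.02²
  = 6.635776 × 0.1411 / 0.0004
  = 2340.7700

Round up to the nearest whole number: n = 2341

2341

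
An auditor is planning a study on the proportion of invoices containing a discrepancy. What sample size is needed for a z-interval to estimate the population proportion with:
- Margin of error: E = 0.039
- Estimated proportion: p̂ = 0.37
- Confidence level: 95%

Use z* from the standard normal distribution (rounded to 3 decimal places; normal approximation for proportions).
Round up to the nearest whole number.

Using z* for proportion z-interval (normal approximation).

For 95% confidence, z* = 1.96 (from standard normal table)

Sample size formula for proportion z-interval: n = z*²p̂(1-p̂)/E²

n = 1.96² × 0.37 × 0.63 / 0.039²
  = 3.8416 × 0.2331 / 0.001521
  = 588.7422

Round up to the nearest whole number: n = 589

589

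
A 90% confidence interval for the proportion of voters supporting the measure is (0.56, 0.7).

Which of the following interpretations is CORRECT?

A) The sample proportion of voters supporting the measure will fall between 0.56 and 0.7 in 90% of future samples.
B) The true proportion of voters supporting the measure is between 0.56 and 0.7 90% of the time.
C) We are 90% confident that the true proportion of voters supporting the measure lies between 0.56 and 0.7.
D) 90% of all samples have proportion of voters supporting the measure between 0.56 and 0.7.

A confidence interval represents our confidence in the procedure, not a probability statement about the parameter.

Key concept: If we repeated this sampling process many times and computed a 90% CI each time, about 90% of those intervals would contain the true population parameter.

For this specific interval (0.56, 0.7):
- Midpoint (point estimate): 0.63
- Margin of error: 0.07

The correct interpretation is the one stating confidence that the true parameter lies in the interval — option C.

C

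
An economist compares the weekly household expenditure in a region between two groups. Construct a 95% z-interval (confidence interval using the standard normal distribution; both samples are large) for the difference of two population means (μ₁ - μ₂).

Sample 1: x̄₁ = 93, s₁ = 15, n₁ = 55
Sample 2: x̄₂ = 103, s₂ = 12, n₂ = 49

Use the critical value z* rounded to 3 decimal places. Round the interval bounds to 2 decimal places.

Both samples are large (n₁ = 55 ≥ 30, n₂ = 49 ≥ 30), so a z-interval for the difference of means applies.

Point estimate: x̄₁ - x̄₂ = 93 - 103 = -10

Standard error: SE = √(s₁²/n₁ + s₂²/n₂)
= √(15²/55 + 12²/49)
= √(4.090909 + 2.938776)
= 2.651355

For 95% confidence, z* = 1.96 (from standard normal table)
Margin of error: E = z* × SE = 1.96 × 2.651355 = 5.1967

Z-interval: (x̄₁ - x̄₂) ± E = -10 ± 5.1967 = (-15.1967, -4.8033)

Rounded to 2 decimal places:

(-15.20, -4.80)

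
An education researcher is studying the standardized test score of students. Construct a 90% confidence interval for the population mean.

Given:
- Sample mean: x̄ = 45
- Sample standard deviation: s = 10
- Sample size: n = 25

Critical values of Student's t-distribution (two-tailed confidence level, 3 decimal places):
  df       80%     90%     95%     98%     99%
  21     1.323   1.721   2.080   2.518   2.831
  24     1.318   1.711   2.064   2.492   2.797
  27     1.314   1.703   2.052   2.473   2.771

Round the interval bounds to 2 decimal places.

The population standard deviation σ is unknown (only the sample standard deviation s is given), so use a t-interval with df = n - 1 = 25 - 1 = 24.

For 90% confidence with df = 24, t* = 1.711 (from t-table)

Standard error: SE = s/√n = 10/√25 = 2.000000

Margin of error: E = t* × SE = 1.711 × 2.000000 = 3.4220

T-interval: x̄ ± E = 45 ± 3.4220 = (41.5780, 48.4220)

Rounded to 2 decimal places:

(41.58, 48.42)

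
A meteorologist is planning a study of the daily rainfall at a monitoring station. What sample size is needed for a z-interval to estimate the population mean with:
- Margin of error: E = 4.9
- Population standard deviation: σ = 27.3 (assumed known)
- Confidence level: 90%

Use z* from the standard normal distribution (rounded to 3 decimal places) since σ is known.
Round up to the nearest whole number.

Using z* since population σ is known (z-interval formula).

For 90% confidence, z* = 1.645 (from standard normal table)

Sample size formula for z-interval: n = (z*σ/E)²

n = (1.645 × 27.3 / 4.9)²
  = (9.165000)²
  = 83.9972

Round up to the nearest whole number: n = 84

84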